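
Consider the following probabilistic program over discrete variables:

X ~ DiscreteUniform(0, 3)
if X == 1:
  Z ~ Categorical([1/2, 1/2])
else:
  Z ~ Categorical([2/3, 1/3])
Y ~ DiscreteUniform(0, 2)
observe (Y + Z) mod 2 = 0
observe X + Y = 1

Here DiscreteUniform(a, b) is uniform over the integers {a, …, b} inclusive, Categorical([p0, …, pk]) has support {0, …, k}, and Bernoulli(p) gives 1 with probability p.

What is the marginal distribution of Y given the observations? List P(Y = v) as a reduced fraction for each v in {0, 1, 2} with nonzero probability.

Enumerate traces; 2 have nonzero weight after conditioning:
  (X=0, Z=1, Y=1) weight 1/36
  (X=1, Z=0, Y=0) weight 1/24
Group by Y:
  weight(Y=0) = 1/24
  weight(Y=1) = 1/36
Total weight = 1/24 + 1/36 = 5/72
P(Y=0 | obs) = 1/24 / 5/72 = 3/5
P(Y=1 | obs) = 1/36 / 5/72 = 2/5

P(Y=0) = 3/5, P(Y=1) = 2/5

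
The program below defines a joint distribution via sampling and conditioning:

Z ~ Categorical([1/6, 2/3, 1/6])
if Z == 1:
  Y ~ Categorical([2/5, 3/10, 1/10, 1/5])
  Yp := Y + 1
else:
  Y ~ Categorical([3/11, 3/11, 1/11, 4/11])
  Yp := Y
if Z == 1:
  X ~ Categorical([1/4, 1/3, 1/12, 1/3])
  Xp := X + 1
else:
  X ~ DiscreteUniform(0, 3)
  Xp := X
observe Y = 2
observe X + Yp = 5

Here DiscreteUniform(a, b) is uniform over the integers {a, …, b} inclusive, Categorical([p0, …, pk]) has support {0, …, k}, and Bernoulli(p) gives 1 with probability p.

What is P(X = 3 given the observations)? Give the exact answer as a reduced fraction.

Enumerate traces; 3 have nonzero weight after conditioning:
  (Z=0, Y=2, X=3) weight 1/264
  (Z=1, Y=2, X=2) weight 1/180
  (Z=2, Y=2, X=3) weight 1/264
Group by X:
  weight(X=2) = 1/180
  weight(X=3) = 1/132
Total weight = 1/180 + 1/132 = 13/990
P(X=2 | obs) = 1/180 / 13/990 = 11/26
P(X=3 | obs) = 1/132 / 13/990 = 15/26

P(X = 3 | obs) = 15/26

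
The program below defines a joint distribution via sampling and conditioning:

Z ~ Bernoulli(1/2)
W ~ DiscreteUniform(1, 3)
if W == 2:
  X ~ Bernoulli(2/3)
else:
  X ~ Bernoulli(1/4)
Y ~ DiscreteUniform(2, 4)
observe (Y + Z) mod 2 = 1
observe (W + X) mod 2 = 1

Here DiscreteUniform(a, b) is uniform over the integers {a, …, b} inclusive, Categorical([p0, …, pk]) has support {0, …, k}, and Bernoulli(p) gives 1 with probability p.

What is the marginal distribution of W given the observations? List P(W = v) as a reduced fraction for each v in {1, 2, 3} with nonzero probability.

P(W=1) = 9/26, P(W=2) = 4/13, P(W=3) = 9/26

Enumerate traces; 9 have nonzero weight after conditioning:
  (Z=0, W=1, X=0, Y=3) weight 1/24
  (Z=0, W=2, X=1, Y=3) weight 1/27
  (Z=0, W=3, X=0, Y=3) weight 1/24
  (Z=1, W=1, X=0, Y=2) weight 1/24
  (Z=1, W=1, X=0, Y=4) weight 1/24
  (Z=1, W=2, X=1, Y=2) weight 1/27
  (Z=1, W=2, X=1, Y=4) weight 1/27
  (Z=1, W=3, X=0, Y=2) weight 1/24
  … 1 more
Group by W:
  weight(W=1) = 1/8
  weight(W=2) = 1/9
  weight(W=3) = 1/8
Total weight = 1/8 + 1/9 + 1/8 = 13/36
P(W=1 | obs) = 1/8 / 13/36 = 9/26
P(W=2 | obs) = 1/9 / 13/36 = 4/13
P(W=3 | obs) = 1/8 / 13/36 = 9/26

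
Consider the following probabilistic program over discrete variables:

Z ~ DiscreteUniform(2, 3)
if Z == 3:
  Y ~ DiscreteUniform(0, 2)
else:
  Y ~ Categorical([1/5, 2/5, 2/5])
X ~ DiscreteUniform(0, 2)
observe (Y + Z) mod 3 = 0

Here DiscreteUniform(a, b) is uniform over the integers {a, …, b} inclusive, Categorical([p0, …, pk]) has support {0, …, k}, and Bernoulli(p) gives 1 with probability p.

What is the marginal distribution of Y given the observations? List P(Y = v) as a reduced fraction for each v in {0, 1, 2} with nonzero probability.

Enumerate traces; 6 have nonzero weight after conditioning:
  (Z=2, Y=1, X=0) weight 1/15
  (Z=2, Y=1, X=1) weight 1/15
  (Z=2, Y=1, X=2) weight 1/15
  (Z=3, Y=0, X=0) weight 1/18
  (Z=3, Y=0, X=1) weight 1/18
  (Z=3, Y=0, X=2) weight 1/18
Group by Y:
  weight(Y=0) = 1/6
  weight(Y=1) = 1/5
Total weight = 1/6 + 1/5 = 11/30
P(Y=0 | obs) = 1/6 / 11/30 = 5/11
P(Y=1 | obs) = 1/5 / 11/30 = 6/11

P(Y=0) = 5/11, P(Y=1) = 6/11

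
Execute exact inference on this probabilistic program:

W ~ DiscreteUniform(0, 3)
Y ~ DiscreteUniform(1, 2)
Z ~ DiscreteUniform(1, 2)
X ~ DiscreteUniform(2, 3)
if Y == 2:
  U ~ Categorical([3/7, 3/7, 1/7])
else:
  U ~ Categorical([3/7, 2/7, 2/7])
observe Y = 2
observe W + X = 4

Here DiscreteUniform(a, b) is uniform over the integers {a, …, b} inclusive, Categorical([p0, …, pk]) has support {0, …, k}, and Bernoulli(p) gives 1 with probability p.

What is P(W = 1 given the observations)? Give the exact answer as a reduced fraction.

Enumerate traces; 12 have nonzero weight after conditioning:
  (W=1, Y=2, Z=1, X=3, U=0) weight 3/224
  (W=1, Y=2, Z=1, X=3, U=1) weight 3/224
  (W=1, Y=2, Z=1, X=3, U=2) weight 1/224
  (W=1, Y=2, Z=2, X=3, U=0) weight 3/224
  (W=1, Y=2, Z=2, X=3, U=1) weight 3/224
  (W=1, Y=2, Z=2, X=3, U=2) weight 1/224
  (W=2, Y=2, Z=1, X=2, U=0) weight 3/224
  (W=2, Y=2, Z=1, X=2, U=1) weight 3/224
  … 4 more
Group by W:
  weight(W=1) = 1/16
  weight(W=2) = 1/16
Total weight = 1/16 + 1/16 = 1/8
P(W=1 | obs) = 1/16 / 1/8 = 1/2
P(W=2 | obs) = 1/16 / 1/8 = 1/2

P(W = 1 | obs) = 1/2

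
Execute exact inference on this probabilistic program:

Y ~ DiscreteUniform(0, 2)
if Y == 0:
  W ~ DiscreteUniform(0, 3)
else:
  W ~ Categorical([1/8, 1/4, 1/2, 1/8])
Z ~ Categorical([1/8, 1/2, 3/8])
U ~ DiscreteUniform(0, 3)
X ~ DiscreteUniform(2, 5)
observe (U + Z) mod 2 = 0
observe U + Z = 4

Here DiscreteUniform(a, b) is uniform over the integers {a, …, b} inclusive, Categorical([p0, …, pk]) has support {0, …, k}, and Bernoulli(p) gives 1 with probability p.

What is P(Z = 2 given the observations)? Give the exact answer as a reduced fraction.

P(Z = 2 | obs) = 3/7

Enumerate traces; 96 have nonzero weight after conditioning:
  (Y=0, W=0, Z=1, U=3, X=2) weight 1/384
  (Y=0, W=0, Z=1, U=3, X=3) weight 1/384
  (Y=0, W=0, Z=1, U=3, X=4) weight 1/384
  (Y=0, W=0, Z=1, U=3, X=5) weight 1/384
  (Y=0, W=0, Z=2, U=2, X=2) weight 1/512
  (Y=0, W=0, Z=2, U=2, X=3) weight 1/512
  (Y=0, W=0, Z=2, U=2, X=4) weight 1/512
  (Y=0, W=0, Z=2, U=2, X=5) weight 1/512
  … 88 more
Group by Z:
  weight(Z=1) = 1/8
  weight(Z=2) = 3/32
Total weight = 1/8 + 3/32 = 7/32
P(Z=1 | obs) = 1/8 / 7/32 = 4/7
P(Z=2 | obs) = 3/32 / 7/32 = 3/7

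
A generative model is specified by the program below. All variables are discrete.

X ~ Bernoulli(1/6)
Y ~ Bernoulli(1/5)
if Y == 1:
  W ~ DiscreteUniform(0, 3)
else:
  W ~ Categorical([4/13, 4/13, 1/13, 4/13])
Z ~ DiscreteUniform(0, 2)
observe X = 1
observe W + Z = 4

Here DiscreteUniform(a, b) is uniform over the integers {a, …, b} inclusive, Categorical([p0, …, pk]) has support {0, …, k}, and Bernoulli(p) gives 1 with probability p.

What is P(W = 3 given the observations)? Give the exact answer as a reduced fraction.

Enumerate traces; 4 have nonzero weight after conditioning:
  (X=1, Y=0, W=2, Z=2) weight 2/585
  (X=1, Y=0, W=3, Z=1) weight 8/585
  (X=1, Y=1, W=2, Z=2) weight 1/360
  (X=1, Y=1, W=3, Z=1) weight 1/360
Group by W:
  weight(W=2) = 29/4680
  weight(W=3) = 77/4680
Total weight = 29/4680 + 77/4680 = 53/2340
P(W=2 | obs) = 29/4680 / 53/2340 = 29/106
P(W=3 | obs) = 77/4680 / 53/2340 = 77/106

P(W = 3 | obs) = 77/106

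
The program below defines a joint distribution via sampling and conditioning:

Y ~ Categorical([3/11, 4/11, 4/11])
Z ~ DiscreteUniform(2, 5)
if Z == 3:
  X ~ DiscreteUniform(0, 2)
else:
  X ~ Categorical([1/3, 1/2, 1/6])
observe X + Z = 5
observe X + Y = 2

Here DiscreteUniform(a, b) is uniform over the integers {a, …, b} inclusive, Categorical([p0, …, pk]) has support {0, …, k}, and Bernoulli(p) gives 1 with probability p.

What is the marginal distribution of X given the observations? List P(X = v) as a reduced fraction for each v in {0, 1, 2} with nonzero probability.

P(X=0) = 4/13, P(X=1) = 6/13, P(X=2) = 3/13

Enumerate traces; 3 have nonzero weight after conditioning:
  (Y=0, Z=3, X=2) weight 1/44
  (Y=1, Z=4, X=1) weight 1/22
  (Y=2, Z=5, X=0) weight 1/33
Group by X:
  weight(X=0) = 1/33
  weight(X=1) = 1/22
  weight(X=2) = 1/44
Total weight = 1/33 + 1/22 + 1/44 = 13/132
P(X=0 | obs) = 1/33 / 13/132 = 4/13
P(X=1 | obs) = 1/22 / 13/132 = 6/13
P(X=2 | obs) = 1/44 / 13/132 = 3/13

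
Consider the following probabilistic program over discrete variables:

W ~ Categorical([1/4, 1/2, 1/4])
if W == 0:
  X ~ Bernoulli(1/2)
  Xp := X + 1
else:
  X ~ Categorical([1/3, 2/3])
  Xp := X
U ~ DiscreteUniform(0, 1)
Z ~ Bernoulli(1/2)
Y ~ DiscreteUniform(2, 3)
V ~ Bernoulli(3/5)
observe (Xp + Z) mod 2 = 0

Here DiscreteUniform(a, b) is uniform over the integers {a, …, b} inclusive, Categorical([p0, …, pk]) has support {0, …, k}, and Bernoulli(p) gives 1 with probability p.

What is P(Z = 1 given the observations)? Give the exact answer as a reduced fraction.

P(Z = 1 | obs) = 5/8

Enumerate traces; 48 have nonzero weight after conditioning:
  (W=0, X=0, U=0, Z=1, Y=2, V=0) weight 1/160
  (W=0, X=0, U=0, Z=1, Y=2, V=1) weight 3/320
  (W=0, X=0, U=0, Z=1, Y=3, V=0) weight 1/160
  (W=0, X=0, U=0, Z=1, Y=3, V=1) weight 3/320
  (W=0, X=0, U=1, Z=1, Y=2, V=0) weight 1/160
  (W=0, X=0, U=1, Z=1, Y=2, V=1) weight 3/320
  (W=0, X=0, U=1, Z=1, Y=3, V=0) weight 1/160
  (W=0, X=0, U=1, Z=1, Y=3, V=1) weight 3/320
  (W=0, X=1, U=0, Z=0, Y=2, V=0) weight 1/160
  … 39 more
Group by Z:
  weight(Z=0) = 3/16
  weight(Z=1) = 5/16
Total weight = 3/16 + 5/16 = 1/2
P(Z=0 | obs) = 3/16 / 1/2 = 3/8
P(Z=1 | obs) = 5/16 / 1/2 = 5/8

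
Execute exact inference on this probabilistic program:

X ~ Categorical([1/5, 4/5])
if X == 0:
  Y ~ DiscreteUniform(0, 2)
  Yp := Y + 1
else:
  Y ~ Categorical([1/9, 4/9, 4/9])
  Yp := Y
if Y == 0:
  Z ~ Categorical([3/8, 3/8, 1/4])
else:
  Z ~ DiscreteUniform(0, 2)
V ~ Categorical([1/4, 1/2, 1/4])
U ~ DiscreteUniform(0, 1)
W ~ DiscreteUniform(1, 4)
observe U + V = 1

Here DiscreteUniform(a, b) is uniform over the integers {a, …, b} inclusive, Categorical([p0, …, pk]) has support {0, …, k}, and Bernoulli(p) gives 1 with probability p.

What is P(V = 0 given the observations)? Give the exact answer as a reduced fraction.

P(V = 0 | obs) = 1/3

Enumerate traces; 144 have nonzero weight after conditioning:
  (X=0, Y=0, Z=0, V=0, U=1, W=1) weight 1/1280
  (X=0, Y=0, Z=0, V=0, U=1, W=2) weight 1/1280
  (X=0, Y=0, Z=0, V=0, U=1, W=3) weight 1/1280
  (X=0, Y=0, Z=0, V=0, U=1, W=4) weight 1/1280
  (X=0, Y=0, Z=0, V=1, U=0, W=1) weight 1/640
  (X=0, Y=0, Z=0, V=1, U=0, W=2) weight 1/640
  (X=0, Y=0, Z=0, V=1, U=0, W=3) weight 1/640
  (X=0, Y=0, Z=0, V=1, U=0, W=4) weight 1/640
  … 136 more
Group by V:
  weight(V=0) = 1/8
  weight(V=1) = 1/4
Total weight = 1/8 + 1/4 = 3/8
P(V=0 | obs) = 1/8 / 3/8 = 1/3
P(V=1 | obs) = 1/4 / 3/8 = 2/3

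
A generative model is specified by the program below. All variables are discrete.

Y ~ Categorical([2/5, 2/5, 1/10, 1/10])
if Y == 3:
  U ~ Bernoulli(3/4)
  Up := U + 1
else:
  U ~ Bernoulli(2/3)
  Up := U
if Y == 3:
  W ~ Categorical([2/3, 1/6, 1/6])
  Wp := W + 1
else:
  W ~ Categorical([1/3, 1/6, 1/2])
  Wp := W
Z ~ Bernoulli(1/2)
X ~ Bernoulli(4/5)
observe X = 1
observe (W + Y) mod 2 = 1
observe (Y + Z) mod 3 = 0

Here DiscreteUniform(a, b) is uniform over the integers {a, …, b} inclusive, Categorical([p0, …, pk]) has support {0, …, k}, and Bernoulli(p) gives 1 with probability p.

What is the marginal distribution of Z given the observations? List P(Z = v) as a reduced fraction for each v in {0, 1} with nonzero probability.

P(Z=0) = 9/10, P(Z=1) = 1/10

Enumerate traces; 8 have nonzero weight after conditioning:
  (Y=0, U=0, W=1, Z=0, X=1) weight 2/225
  (Y=0, U=1, W=1, Z=0, X=1) weight 4/225
  (Y=2, U=0, W=1, Z=1, X=1) weight 1/450
  (Y=2, U=1, W=1, Z=1, X=1) weight 1/225
  (Y=3, U=0, W=0, Z=0, X=1) weight 1/150
  (Y=3, U=0, W=2, Z=0, X=1) weight 1/600
  (Y=3, U=1, W=0, Z=0, X=1) weight 1/50
  (Y=3, U=1, W=2, Z=0, X=1) weight 1/200
Group by Z:
  weight(Z=0) = 3/50
  weight(Z=1) = 1/150
Total weight = 3/50 + 1/150 = 1/15
P(Z=0 | obs) = 3/50 / 1/15 = 9/10
P(Z=1 | obs) = 1/150 / 1/15 = 1/10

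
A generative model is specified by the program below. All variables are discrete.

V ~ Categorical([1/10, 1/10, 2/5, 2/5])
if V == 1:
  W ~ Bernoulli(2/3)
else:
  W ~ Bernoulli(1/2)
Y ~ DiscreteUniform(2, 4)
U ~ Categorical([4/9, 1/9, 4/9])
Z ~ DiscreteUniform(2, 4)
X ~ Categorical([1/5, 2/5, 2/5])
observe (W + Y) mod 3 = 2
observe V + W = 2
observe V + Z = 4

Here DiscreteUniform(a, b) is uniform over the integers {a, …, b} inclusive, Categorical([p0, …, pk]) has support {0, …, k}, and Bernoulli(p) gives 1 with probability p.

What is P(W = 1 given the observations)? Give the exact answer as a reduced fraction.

Enumerate traces; 18 have nonzero weight after conditioning:
  (V=1, W=1, Y=4, U=0, Z=3, X=0) weight 4/6075
  (V=1, W=1, Y=4, U=0, Z=3, X=1) weight 8/6075
  (V=1, W=1, Y=4, U=0, Z=3, X=2) weight 8/6075
  (V=1, W=1, Y=4, U=1, Z=3, X=0) weight 1/6075
  (V=1, W=1, Y=4, U=1, Z=3, X=1) weight 2/6075
  (V=1, W=1, Y=4, U=1, Z=3, X=2) weight 2/6075
  (V=1, W=1, Y=4, U=2, Z=3, X=0) weight 4/6075
  (V=1, W=1, Y=4, U=2, Z=3, X=1) weight 8/6075
  (V=2, W=0, Y=2, U=0, Z=2, X=0) weight 4/2025
  … 9 more
Group by W:
  weight(W=0) = 1/45
  weight(W=1) = 1/135
Total weight = 1/45 + 1/135 = 4/135
P(W=0 | obs) = 1/45 / 4/135 = 3/4
P(W=1 | obs) = 1/135 / 4/135 = 1/4

P(W = 1 | obs) = 1/4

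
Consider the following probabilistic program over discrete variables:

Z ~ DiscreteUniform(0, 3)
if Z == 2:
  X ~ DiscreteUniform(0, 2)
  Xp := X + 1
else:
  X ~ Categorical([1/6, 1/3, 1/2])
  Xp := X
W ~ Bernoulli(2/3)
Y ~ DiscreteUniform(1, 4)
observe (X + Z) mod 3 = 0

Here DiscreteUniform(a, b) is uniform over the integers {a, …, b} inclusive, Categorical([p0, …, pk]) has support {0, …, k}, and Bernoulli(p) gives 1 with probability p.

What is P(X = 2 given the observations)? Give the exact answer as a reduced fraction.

P(X = 2 | obs) = 3/7

Enumerate traces; 32 have nonzero weight after conditioning:
  (Z=0, X=0, W=0, Y=1) weight 1/288
  (Z=0, X=0, W=0, Y=2) weight 1/288
  (Z=0, X=0, W=0, Y=3) weight 1/288
  (Z=0, X=0, W=0, Y=4) weight 1/288
  (Z=0, X=0, W=1, Y=1) weight 1/144
  (Z=0, X=0, W=1, Y=2) weight 1/144
  (Z=0, X=0, W=1, Y=3) weight 1/144
  (Z=0, X=0, W=1, Y=4) weight 1/144
  (Z=1, X=2, W=0, Y=1) weight 1/96
  (Z=2, X=1, W=0, Y=1) weight 1/144
  … 22 more
Group by X:
  weight(X=0) = 1/12
  weight(X=1) = 1/12
  weight(X=2) = 1/8
Total weight = 1/12 + 1/12 + 1/8 = 7/24
P(X=0 | obs) = 1/12 / 7/24 = 2/7
P(X=1 | obs) = 1/12 / 7/24 = 2/7
P(X=2 | obs) = 1/8 / 7/24 = 3/7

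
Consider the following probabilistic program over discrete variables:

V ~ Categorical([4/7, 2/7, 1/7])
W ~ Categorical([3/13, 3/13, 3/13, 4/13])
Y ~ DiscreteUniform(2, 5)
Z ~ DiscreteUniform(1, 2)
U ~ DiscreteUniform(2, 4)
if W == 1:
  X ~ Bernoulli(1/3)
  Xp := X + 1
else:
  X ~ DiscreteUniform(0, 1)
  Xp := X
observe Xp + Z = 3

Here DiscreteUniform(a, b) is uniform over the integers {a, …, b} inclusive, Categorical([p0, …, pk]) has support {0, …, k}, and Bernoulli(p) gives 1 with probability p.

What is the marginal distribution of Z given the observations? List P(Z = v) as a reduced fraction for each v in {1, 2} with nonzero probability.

Enumerate traces; 180 have nonzero weight after conditioning:
  (V=0, W=0, Y=2, Z=2, U=2, X=1) weight 1/364
  (V=0, W=0, Y=2, Z=2, U=3, X=1) weight 1/364
  (V=0, W=0, Y=2, Z=2, U=4, X=1) weight 1/364
  (V=0, W=0, Y=3, Z=2, U=2, X=1) weight 1/364
  (V=0, W=0, Y=3, Z=2, U=3, X=1) weight 1/364
  (V=0, W=0, Y=3, Z=2, U=4, X=1) weight 1/364
  (V=0, W=0, Y=4, Z=2, U=2, X=1) weight 1/364
  (V=0, W=0, Y=4, Z=2, U=3, X=1) weight 1/364
  (V=0, W=1, Y=2, Z=1, U=2, X=1) weight 1/546
  … 171 more
Group by Z:
  weight(Z=1) = 1/26
  weight(Z=2) = 7/26
Total weight = 1/26 + 7/26 = 4/13
P(Z=1 | obs) = 1/26 / 4/13 = 1/8
P(Z=2 | obs) = 7/26 / 4/13 = 7/8

P(Z=1) = 1/8, P(Z=2) = 7/8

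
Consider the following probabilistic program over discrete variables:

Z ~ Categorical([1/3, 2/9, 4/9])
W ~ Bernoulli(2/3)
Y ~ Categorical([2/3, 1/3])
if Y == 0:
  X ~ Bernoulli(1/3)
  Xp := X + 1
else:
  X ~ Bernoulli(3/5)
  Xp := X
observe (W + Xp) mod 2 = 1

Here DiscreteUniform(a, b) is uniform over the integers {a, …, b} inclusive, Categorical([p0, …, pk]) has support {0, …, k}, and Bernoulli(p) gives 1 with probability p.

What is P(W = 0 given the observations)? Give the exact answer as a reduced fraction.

P(W = 0 | obs) = 29/61

Enumerate traces; 12 have nonzero weight after conditioning:
  (Z=0, W=0, Y=0, X=0) weight 4/81
  (Z=0, W=0, Y=1, X=1) weight 1/45
  (Z=0, W=1, Y=0, X=1) weight 4/81
  (Z=0, W=1, Y=1, X=0) weight 4/135
  (Z=1, W=0, Y=0, X=0) weight 8/243
  (Z=1, W=0, Y=1, X=1) weight 2/135
  (Z=1, W=1, Y=0, X=1) weight 8/243
  (Z=1, W=1, Y=1, X=0) weight 8/405
  … 4 more
Group by W:
  weight(W=0) = 29/135
  weight(W=1) = 32/135
Total weight = 29/135 + 32/135 = 61/135
P(W=0 | obs) = 29/135 / 61/135 = 29/61
P(W=1 | obs) = 32/135 / 61/135 = 32/61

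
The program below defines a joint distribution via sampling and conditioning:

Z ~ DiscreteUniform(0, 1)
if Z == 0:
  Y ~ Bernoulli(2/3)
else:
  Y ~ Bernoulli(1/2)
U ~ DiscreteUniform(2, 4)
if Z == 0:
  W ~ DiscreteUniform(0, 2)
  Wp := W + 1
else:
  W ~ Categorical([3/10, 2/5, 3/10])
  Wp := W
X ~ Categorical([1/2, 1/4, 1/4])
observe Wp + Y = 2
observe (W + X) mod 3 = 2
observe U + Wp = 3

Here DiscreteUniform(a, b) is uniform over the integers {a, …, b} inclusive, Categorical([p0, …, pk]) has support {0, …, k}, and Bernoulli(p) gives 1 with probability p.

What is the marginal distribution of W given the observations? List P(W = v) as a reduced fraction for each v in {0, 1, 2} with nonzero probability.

Enumerate traces; 2 have nonzero weight after conditioning:
  (Z=0, Y=1, U=2, W=0, X=2) weight 1/108
  (Z=1, Y=1, U=2, W=1, X=1) weight 1/120
Group by W:
  weight(W=0) = 1/108
  weight(W=1) = 1/120
Total weight = 1/108 + 1/120 = 19/1080
P(W=0 | obs) = 1/108 / 19/1080 = 10/19
P(W=1 | obs) = 1/120 / 19/1080 = 9/19

P(W=0) = 10/19, P(W=1) = 9/19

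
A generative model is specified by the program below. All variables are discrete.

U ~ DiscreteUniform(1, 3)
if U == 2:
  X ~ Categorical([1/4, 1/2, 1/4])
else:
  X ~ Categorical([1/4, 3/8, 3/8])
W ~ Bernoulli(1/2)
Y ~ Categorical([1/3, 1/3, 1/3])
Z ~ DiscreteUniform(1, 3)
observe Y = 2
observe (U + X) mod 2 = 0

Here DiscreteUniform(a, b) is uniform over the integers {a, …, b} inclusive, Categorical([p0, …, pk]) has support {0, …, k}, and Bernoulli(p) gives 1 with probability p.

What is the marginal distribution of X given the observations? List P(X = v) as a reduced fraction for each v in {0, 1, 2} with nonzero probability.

P(X=0) = 1/5, P(X=1) = 3/5, P(X=2) = 1/5

Enumerate traces; 24 have nonzero weight after conditioning:
  (U=1, X=1, W=0, Y=2, Z=1) weight 1/144
  (U=1, X=1, W=0, Y=2, Z=2) weight 1/144
  (U=1, X=1, W=0, Y=2, Z=3) weight 1/144
  (U=1, X=1, W=1, Y=2, Z=1) weight 1/144
  (U=1, X=1, W=1, Y=2, Z=2) weight 1/144
  (U=1, X=1, W=1, Y=2, Z=3) weight 1/144
  (U=2, X=0, W=0, Y=2, Z=1) weight 1/216
  (U=2, X=0, W=0, Y=2, Z=2) weight 1/216
  (U=2, X=2, W=0, Y=2, Z=1) weight 1/216
  … 15 more
Group by X:
  weight(X=0) = 1/36
  weight(X=1) = 1/12
  weight(X=2) = 1/36
Total weight = 1/36 + 1/12 + 1/36 = 5/36
P(X=0 | obs) = 1/36 / 5/36 = 1/5
P(X=1 | obs) = 1/12 / 5/36 = 3/5
P(X=2 | obs) = 1/36 / 5/36 = 1/5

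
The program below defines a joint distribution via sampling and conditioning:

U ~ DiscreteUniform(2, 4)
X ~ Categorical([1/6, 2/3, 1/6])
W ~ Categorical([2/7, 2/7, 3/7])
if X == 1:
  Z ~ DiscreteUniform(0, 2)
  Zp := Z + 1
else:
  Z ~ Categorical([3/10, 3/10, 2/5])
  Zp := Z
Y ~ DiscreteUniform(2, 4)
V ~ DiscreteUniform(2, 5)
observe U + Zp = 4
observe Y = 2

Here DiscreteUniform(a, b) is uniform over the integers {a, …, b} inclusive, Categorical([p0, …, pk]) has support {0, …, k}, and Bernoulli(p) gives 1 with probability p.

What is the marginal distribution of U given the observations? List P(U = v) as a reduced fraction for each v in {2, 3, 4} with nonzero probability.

P(U=2) = 16/35, P(U=3) = 29/70, P(U=4) = 9/70

Enumerate traces; 96 have nonzero weight after conditioning:
  (U=2, X=0, W=0, Z=2, Y=2, V=2) weight 1/1890
  (U=2, X=0, W=0, Z=2, Y=2, V=3) weight 1/1890
  (U=2, X=0, W=0, Z=2, Y=2, V=4) weight 1/1890
  (U=2, X=0, W=0, Z=2, Y=2, V=5) weight 1/1890
  (U=2, X=0, W=1, Z=2, Y=2, V=2) weight 1/1890
  (U=2, X=0, W=1, Z=2, Y=2, V=3) weight 1/1890
  (U=2, X=0, W=1, Z=2, Y=2, V=4) weight 1/1890
  (U=2, X=0, W=1, Z=2, Y=2, V=5) weight 1/1890
  (U=3, X=0, W=0, Z=1, Y=2, V=2) weight 1/2520
  (U=4, X=0, W=0, Z=0, Y=2, V=2) weight 1/2520
  … 86 more
Group by U:
  weight(U=2) = 16/405
  weight(U=3) = 29/810
  weight(U=4) = 1/90
Total weight = 16/405 + 29/810 + 1/90 = 7/81
P(U=2 | obs) = 16/405 / 7/81 = 16/35
P(U=3 | obs) = 29/810 / 7/81 = 29/70
P(U=4 | obs) = 1/90 / 7/81 = 9/70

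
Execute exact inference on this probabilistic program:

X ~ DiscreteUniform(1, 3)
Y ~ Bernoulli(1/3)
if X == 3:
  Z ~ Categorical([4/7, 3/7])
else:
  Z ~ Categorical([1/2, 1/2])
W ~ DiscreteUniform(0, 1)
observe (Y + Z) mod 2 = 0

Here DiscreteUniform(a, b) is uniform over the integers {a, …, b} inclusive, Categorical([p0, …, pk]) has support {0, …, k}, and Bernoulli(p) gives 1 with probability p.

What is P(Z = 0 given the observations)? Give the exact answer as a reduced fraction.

P(Z = 0 | obs) = 11/16

Enumerate traces; 12 have nonzero weight after conditioning:
  (X=1, Y=0, Z=0, W=0) weight 1/18
  (X=1, Y=0, Z=0, W=1) weight 1/18
  (X=1, Y=1, Z=1, W=0) weight 1/36
  (X=1, Y=1, Z=1, W=1) weight 1/36
  (X=2, Y=0, Z=0, W=0) weight 1/18
  (X=2, Y=0, Z=0, W=1) weight 1/18
  (X=2, Y=1, Z=1, W=0) weight 1/36
  (X=2, Y=1, Z=1, W=1) weight 1/36
  … 4 more
Group by Z:
  weight(Z=0) = 22/63
  weight(Z=1) = 10/63
Total weight = 22/63 + 10/63 = 32/63
P(Z=0 | obs) = 22/63 / 32/63 = 11/16
P(Z=1 | obs) = 10/63 / 32/63 = 5/16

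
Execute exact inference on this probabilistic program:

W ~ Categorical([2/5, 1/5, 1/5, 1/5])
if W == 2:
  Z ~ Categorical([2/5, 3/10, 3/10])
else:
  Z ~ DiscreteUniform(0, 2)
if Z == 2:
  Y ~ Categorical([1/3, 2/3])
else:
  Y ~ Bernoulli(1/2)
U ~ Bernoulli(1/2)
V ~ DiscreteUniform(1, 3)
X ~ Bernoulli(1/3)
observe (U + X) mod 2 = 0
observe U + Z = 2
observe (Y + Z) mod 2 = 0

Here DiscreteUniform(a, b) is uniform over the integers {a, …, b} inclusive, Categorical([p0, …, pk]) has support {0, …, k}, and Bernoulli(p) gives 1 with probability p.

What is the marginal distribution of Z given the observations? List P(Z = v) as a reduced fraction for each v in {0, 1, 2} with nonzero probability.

Enumerate traces; 24 have nonzero weight after conditioning:
  (W=0, Z=1, Y=1, U=1, V=1, X=1) weight 1/270
  (W=0, Z=1, Y=1, U=1, V=2, X=1) weight 1/270
  (W=0, Z=1, Y=1, U=1, V=3, X=1) weight 1/270
  (W=0, Z=2, Y=0, U=0, V=1, X=0) weight 2/405
  (W=0, Z=2, Y=0, U=0, V=2, X=0) weight 2/405
  (W=0, Z=2, Y=0, U=0, V=3, X=0) weight 2/405
  (W=1, Z=1, Y=1, U=1, V=1, X=1) weight 1/540
  (W=1, Z=1, Y=1, U=1, V=2, X=1) weight 1/540
  … 16 more
Group by Z:
  weight(Z=1) = 49/1800
  weight(Z=2) = 49/1350
Total weight = 49/1800 + 49/1350 = 343/5400
P(Z=1 | obs) = 49/1800 / 343/5400 = 3/7
P(Z=2 | obs) = 49/1350 / 343/5400 = 4/7

P(Z=1) = 3/7, P(Z=2) = 4/7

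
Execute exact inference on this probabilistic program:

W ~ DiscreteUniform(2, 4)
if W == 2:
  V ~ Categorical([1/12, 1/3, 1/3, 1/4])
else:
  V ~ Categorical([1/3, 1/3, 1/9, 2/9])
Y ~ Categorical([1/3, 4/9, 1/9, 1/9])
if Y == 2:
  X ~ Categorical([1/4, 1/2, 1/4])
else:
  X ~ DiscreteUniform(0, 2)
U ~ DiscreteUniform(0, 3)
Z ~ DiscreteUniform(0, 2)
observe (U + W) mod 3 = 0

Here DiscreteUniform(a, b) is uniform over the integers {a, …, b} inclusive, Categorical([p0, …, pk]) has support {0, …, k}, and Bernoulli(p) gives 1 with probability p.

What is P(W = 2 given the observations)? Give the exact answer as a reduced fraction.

Enumerate traces; 576 have nonzero weight after conditioning:
  (W=2, V=0, Y=0, X=0, U=1, Z=0) weight 1/3888
  (W=2, V=0, Y=0, X=0, U=1, Z=1) weight 1/3888
  (W=2, V=0, Y=0, X=0, U=1, Z=2) weight 1/3888
  (W=2, V=0, Y=0, X=1, U=1, Z=0) weight 1/3888
  (W=2, V=0, Y=0, X=1, U=1, Z=1) weight 1/3888
  (W=2, V=0, Y=0, X=1, U=1, Z=2) weight 1/3888
  (W=2, V=0, Y=0, X=2, U=1, Z=0) weight 1/3888
  (W=2, V=0, Y=0, X=2, U=1, Z=1) weight 1/3888
  (W=3, V=0, Y=0, X=0, U=0, Z=0) weight 1/972
  (W=4, V=0, Y=0, X=0, U=2, Z=0) weight 1/972
  … 566 more
Group by W:
  weight(W=2) = 1/12
  weight(W=3) = 1/6
  weight(W=4) = 1/12
Total weight = 1/12 + 1/6 + 1/12 = 1/3
P(W=2 | obs) = 1/12 / 1/3 = 1/4
P(W=3 | obs) = 1/6 / 1/3 = 1/2
P(W=4 | obs) = 1/12 / 1/3 = 1/4

P(W = 2 | obs) = 1/4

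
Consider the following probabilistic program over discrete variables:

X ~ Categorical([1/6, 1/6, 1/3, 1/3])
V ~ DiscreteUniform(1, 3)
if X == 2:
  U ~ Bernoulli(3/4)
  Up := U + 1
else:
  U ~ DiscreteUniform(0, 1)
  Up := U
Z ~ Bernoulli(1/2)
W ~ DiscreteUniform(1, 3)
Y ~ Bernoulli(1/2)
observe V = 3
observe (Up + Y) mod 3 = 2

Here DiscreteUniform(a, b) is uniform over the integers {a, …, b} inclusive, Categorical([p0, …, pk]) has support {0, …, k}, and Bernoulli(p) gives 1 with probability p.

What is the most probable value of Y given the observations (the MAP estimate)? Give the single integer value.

Enumerate traces; 30 have nonzero weight after conditioning:
  (X=0, V=3, U=1, Z=0, W=1, Y=1) weight 1/432
  (X=0, V=3, U=1, Z=0, W=2, Y=1) weight 1/432
  (X=0, V=3, U=1, Z=0, W=3, Y=1) weight 1/432
  (X=0, V=3, U=1, Z=1, W=1, Y=1) weight 1/432
  (X=0, V=3, U=1, Z=1, W=2, Y=1) weight 1/432
  (X=0, V=3, U=1, Z=1, W=3, Y=1) weight 1/432
  (X=1, V=3, U=1, Z=0, W=1, Y=1) weight 1/432
  (X=1, V=3, U=1, Z=0, W=2, Y=1) weight 1/432
  (X=2, V=3, U=1, Z=0, W=1, Y=0) weight 1/144
  … 21 more
Group by Y:
  weight(Y=0) = 1/24
  weight(Y=1) = 5/72
Total weight = 1/24 + 5/72 = 1/9
P(Y=0 | obs) = 1/24 / 1/9 = 3/8
P(Y=1 | obs) = 5/72 / 1/9 = 5/8
argmax = 1

argmax_v P(Y = v | obs) = 1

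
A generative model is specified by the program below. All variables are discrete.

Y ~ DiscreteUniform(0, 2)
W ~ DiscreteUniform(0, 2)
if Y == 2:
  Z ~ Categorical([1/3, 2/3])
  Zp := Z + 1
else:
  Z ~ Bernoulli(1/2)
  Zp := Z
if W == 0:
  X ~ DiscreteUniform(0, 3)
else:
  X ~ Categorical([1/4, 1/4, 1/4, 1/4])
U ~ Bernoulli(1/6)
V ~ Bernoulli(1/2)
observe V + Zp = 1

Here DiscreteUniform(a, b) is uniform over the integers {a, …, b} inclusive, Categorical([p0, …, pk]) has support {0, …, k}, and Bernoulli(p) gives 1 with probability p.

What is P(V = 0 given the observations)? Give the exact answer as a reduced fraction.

P(V = 0 | obs) = 4/7

Enumerate traces; 120 have nonzero weight after conditioning:
  (Y=0, W=0, Z=0, X=0, U=0, V=1) weight 5/864
  (Y=0, W=0, Z=0, X=0, U=1, V=1) weight 1/864
  (Y=0, W=0, Z=0, X=1, U=0, V=1) weight 5/864
  (Y=0, W=0, Z=0, X=1, U=1, V=1) weight 1/864
  (Y=0, W=0, Z=0, X=2, U=0, V=1) weight 5/864
  (Y=0, W=0, Z=0, X=2, U=1, V=1) weight 1/864
  (Y=0, W=0, Z=0, X=3, U=0, V=1) weight 5/864
  (Y=0, W=0, Z=0, X=3, U=1, V=1) weight 1/864
  (Y=0, W=0, Z=1, X=0, U=0, V=0) weight 5/864
  … 111 more
Group by V:
  weight(V=0) = 2/9
  weight(V=1) = 1/6
Total weight = 2/9 + 1/6 = 7/18
P(V=0 | obs) = 2/9 / 7/18 = 4/7
P(V=1 | obs) = 1/6 / 7/18 = 3/7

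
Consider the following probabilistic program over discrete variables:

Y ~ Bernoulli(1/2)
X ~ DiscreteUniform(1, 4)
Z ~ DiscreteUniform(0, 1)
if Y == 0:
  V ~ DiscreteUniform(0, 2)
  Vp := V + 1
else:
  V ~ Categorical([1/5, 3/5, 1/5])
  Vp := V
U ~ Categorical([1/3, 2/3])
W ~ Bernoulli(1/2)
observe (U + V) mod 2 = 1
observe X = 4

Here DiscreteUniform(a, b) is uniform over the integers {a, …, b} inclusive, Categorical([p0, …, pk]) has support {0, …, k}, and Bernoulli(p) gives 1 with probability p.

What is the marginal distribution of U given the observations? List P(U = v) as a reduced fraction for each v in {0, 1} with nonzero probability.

Enumerate traces; 24 have nonzero weight after conditioning:
  (Y=0, X=4, Z=0, V=0, U=1, W=0) weight 1/144
  (Y=0, X=4, Z=0, V=0, U=1, W=1) weight 1/144
  (Y=0, X=4, Z=0, V=1, U=0, W=0) weight 1/288
  (Y=0, X=4, Z=0, V=1, U=0, W=1) weight 1/288
  (Y=0, X=4, Z=0, V=2, U=1, W=0) weight 1/144
  (Y=0, X=4, Z=0, V=2, U=1, W=1) weight 1/144
  (Y=0, X=4, Z=1, V=0, U=1, W=0) weight 1/144
  (Y=0, X=4, Z=1, V=0, U=1, W=1) weight 1/144
  … 16 more
Group by U:
  weight(U=0) = 7/180
  weight(U=1) = 4/45
Total weight = 7/180 + 4/45 = 23/180
P(U=0 | obs) = 7/180 / 23/180 = 7/23
P(U=1 | obs) = 4/45 / 23/180 = 16/23

P(U=0) = 7/23, P(U=1) = 16/23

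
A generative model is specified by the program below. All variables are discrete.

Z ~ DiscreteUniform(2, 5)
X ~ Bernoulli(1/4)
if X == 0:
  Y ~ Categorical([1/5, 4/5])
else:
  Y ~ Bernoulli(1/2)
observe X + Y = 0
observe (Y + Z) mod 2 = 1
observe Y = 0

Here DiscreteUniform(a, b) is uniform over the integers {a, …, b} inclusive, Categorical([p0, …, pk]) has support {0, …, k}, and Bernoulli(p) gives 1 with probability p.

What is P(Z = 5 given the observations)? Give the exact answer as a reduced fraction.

Enumerate traces; 2 have nonzero weight after conditioning:
  (Z=3, X=0, Y=0) weight 3/80
  (Z=5, X=0, Y=0) weight 3/80
Group by Z:
  weight(Z=3) = 3/80
  weight(Z=5) = 3/80
Total weight = 3/80 + 3/80 = 3/40
P(Z=3 | obs) = 3/80 / 3/40 = 1/2
P(Z=5 | obs) = 3/80 / 3/40 = 1/2

P(Z = 5 | obs) = 1/2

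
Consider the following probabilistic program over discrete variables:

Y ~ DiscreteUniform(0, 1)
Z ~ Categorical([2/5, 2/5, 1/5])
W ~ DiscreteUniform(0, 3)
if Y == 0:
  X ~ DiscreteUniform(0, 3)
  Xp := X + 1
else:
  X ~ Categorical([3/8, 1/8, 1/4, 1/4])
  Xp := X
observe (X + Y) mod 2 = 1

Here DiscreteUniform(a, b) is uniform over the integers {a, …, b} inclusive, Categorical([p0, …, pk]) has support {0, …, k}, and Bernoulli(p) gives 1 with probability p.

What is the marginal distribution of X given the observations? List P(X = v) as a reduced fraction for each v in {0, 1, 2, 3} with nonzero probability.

P(X=0) = 1/3, P(X=1) = 2/9, P(X=2) = 2/9, P(X=3) = 2/9

Enumerate traces; 48 have nonzero weight after conditioning:
  (Y=0, Z=0, W=0, X=1) weight 1/80
  (Y=0, Z=0, W=0, X=3) weight 1/80
  (Y=0, Z=0, W=1, X=1) weight 1/80
  (Y=0, Z=0, W=1, X=3) weight 1/80
  (Y=0, Z=0, W=2, X=1) weight 1/80
  (Y=0, Z=0, W=2, X=3) weight 1/80
  (Y=0, Z=0, W=3, X=1) weight 1/80
  (Y=0, Z=0, W=3, X=3) weight 1/80
  (Y=1, Z=0, W=0, X=0) weight 3/160
  (Y=1, Z=0, W=0, X=2) weight 1/80
  … 38 more
Group by X:
  weight(X=0) = 3/16
  weight(X=1) = 1/8
  weight(X=2) = 1/8
  weight(X=3) = 1/8
Total weight = 3/16 + 1/8 + 1/8 + 1/8 = 9/16
P(X=0 | obs) = 3/16 / 9/16 = 1/3
P(X=1 | obs) = 1/8 / 9/16 = 2/9
P(X=2 | obs) = 1/8 / 9/16 = 2/9
P(X=3 | obs) = 1/8 / 9/16 = 2/9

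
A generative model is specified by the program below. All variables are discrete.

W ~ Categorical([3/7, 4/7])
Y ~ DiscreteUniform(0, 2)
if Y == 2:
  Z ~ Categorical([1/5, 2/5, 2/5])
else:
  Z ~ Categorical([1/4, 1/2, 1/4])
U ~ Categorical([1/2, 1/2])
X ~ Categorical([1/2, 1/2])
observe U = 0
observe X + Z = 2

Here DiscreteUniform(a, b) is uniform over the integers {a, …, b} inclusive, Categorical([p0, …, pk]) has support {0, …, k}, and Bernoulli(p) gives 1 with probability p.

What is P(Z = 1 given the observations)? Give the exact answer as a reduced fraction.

P(Z = 1 | obs) = 14/23

Enumerate traces; 12 have nonzero weight after conditioning:
  (W=0, Y=0, Z=1, U=0, X=1) weight 1/56
  (W=0, Y=0, Z=2, U=0, X=0) weight 1/112
  (W=0, Y=1, Z=1, U=0, X=1) weight 1/56
  (W=0, Y=1, Z=2, U=0, X=0) weight 1/112
  (W=0, Y=2, Z=1, U=0, X=1) weight 1/70
  (W=0, Y=2, Z=2, U=0, X=0) weight 1/70
  (W=1, Y=0, Z=1, U=0, X=1) weight 1/42
  (W=1, Y=0, Z=2, U=0, X=0) weight 1/84
  … 4 more
Group by Z:
  weight(Z=1) = 7/60
  weight(Z=2) = 3/40
Total weight = 7/60 + 3/40 = 23/120
P(Z=1 | obs) = 7/60 / 23/120 = 14/23
P(Z=2 | obs) = 3/40 / 23/120 = 9/23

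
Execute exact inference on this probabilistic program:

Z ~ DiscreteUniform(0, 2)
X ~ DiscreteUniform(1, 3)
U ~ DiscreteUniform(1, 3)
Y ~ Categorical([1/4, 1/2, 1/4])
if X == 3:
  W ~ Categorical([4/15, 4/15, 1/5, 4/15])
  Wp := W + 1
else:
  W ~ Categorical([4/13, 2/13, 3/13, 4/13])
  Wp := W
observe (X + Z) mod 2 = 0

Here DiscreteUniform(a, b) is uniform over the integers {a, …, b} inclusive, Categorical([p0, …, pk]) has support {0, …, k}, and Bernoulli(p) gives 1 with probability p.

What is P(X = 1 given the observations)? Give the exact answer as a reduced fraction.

P(X = 1 | obs) = 1/4

Enumerate traces; 144 have nonzero weight after conditioning:
  (Z=0, X=2, U=1, Y=0, W=0) weight 1/351
  (Z=0, X=2, U=1, Y=0, W=1) weight 1/702
  (Z=0, X=2, U=1, Y=0, W=2) weight 1/468
  (Z=0, X=2, U=1, Y=0, W=3) weight 1/351
  (Z=0, X=2, U=1, Y=1, W=0) weight 2/351
  (Z=0, X=2, U=1, Y=1, W=1) weight 1/351
  (Z=0, X=2, U=1, Y=1, W=2) weight 1/234
  (Z=0, X=2, U=1, Y=1, W=3) weight 2/351
  (Z=1, X=1, U=1, Y=0, W=0) weight 1/351
  (Z=1, X=3, U=1, Y=0, W=0) weight 1/405
  … 134 more
Group by X:
  weight(X=1) = 1/9
  weight(X=2) = 2/9
  weight(X=3) = 1/9
Total weight = 1/9 + 2/9 + 1/9 = 4/9
P(X=1 | obs) = 1/9 / 4/9 = 1/4
P(X=2 | obs) = 2/9 / 4/9 = 1/2
P(X=3 | obs) = 1/9 / 4/9 = 1/4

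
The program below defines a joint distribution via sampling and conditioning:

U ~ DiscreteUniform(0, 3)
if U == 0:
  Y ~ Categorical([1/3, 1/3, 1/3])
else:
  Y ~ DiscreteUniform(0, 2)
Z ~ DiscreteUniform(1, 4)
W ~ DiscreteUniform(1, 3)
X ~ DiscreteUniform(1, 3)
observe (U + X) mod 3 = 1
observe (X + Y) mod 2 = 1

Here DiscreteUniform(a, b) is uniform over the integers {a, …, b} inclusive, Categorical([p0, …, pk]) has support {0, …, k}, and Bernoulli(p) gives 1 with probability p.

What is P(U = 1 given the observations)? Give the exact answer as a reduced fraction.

Enumerate traces; 84 have nonzero weight after conditioning:
  (U=0, Y=0, Z=1, W=1, X=1) weight 1/432
  (U=0, Y=0, Z=1, W=2, X=1) weight 1/432
  (U=0, Y=0, Z=1, W=3, X=1) weight 1/432
  (U=0, Y=0, Z=2, W=1, X=1) weight 1/432
  (U=0, Y=0, Z=2, W=2, X=1) weight 1/432
  (U=0, Y=0, Z=2, W=3, X=1) weight 1/432
  (U=0, Y=0, Z=3, W=1, X=1) weight 1/432
  (U=0, Y=0, Z=3, W=2, X=1) weight 1/432
  (U=1, Y=0, Z=1, W=1, X=3) weight 1/432
  (U=2, Y=1, Z=1, W=1, X=2) weight 1/432
  … 74 more
Group by U:
  weight(U=0) = 1/18
  weight(U=1) = 1/18
  weight(U=2) = 1/36
  weight(U=3) = 1/18
Total weight = 1/18 + 1/18 + 1/36 + 1/18 = 7/36
P(U=0 | obs) = 1/18 / 7/36 = 2/7
P(U=1 | obs) = 1/18 / 7/36 = 2/7
P(U=2 | obs) = 1/36 / 7/36 = 1/7
P(U=3 | obs) = 1/18 / 7/36 = 2/7

P(U = 1 | obs) = 2/7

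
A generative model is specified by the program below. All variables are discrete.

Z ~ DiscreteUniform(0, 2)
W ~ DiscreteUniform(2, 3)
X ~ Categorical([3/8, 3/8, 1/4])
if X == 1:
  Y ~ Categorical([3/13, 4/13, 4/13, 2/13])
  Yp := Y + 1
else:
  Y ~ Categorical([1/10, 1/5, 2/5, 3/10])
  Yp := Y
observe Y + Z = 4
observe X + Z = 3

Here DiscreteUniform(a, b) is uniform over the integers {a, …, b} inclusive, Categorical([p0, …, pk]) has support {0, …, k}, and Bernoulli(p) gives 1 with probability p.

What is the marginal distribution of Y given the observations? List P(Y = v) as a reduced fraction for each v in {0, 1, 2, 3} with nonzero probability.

Enumerate traces; 4 have nonzero weight after conditioning:
  (Z=1, W=2, X=2, Y=3) weight 1/80
  (Z=1, W=3, X=2, Y=3) weight 1/80
  (Z=2, W=2, X=1, Y=2) weight 1/52
  (Z=2, W=3, X=1, Y=2) weight 1/52
Group by Y:
  weight(Y=2) = 1/26
  weight(Y=3) = 1/40
Total weight = 1/26 + 1/40 = 33/520
P(Y=2 | obs) = 1/26 / 33/520 = 20/33
P(Y=3 | obs) = 1/40 / 33/520 = 13/33

P(Y=2) = 20/33, P(Y=3) = 13/33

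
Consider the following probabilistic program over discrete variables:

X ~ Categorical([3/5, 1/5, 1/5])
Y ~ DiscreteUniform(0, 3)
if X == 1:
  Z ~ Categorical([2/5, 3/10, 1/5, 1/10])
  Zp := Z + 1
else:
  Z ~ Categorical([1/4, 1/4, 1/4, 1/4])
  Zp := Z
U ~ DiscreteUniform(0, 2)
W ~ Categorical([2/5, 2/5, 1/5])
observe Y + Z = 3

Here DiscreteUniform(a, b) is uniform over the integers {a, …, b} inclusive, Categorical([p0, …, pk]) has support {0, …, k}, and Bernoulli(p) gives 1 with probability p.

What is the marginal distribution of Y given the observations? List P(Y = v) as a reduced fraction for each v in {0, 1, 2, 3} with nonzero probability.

Enumerate traces; 108 have nonzero weight after conditioning:
  (X=0, Y=0, Z=3, U=0, W=0) weight 1/200
  (X=0, Y=0, Z=3, U=0, W=1) weight 1/200
  (X=0, Y=0, Z=3, U=0, W=2) weight 1/400
  (X=0, Y=0, Z=3, U=1, W=0) weight 1/200
  (X=0, Y=0, Z=3, U=1, W=1) weight 1/200
  (X=0, Y=0, Z=3, U=1, W=2) weight 1/400
  (X=0, Y=0, Z=3, U=2, W=0) weight 1/200
  (X=0, Y=0, Z=3, U=2, W=1) weight 1/200
  (X=0, Y=1, Z=2, U=0, W=0) weight 1/200
  (X=0, Y=2, Z=1, U=0, W=0) weight 1/200
  … 98 more
Group by Y:
  weight(Y=0) = 11/200
  weight(Y=1) = 3/50
  weight(Y=2) = 13/200
  weight(Y=3) = 7/100
Total weight = 11/200 + 3/50 + 13/200 + 7/100 = 1/4
P(Y=0 | obs) = 11/200 / 1/4 = 11/50
P(Y=1 | obs) = 3/50 / 1/4 = 6/25
P(Y=2 | obs) = 13/200 / 1/4 = 13/50
P(Y=3 | obs) = 7/100 / 1/4 = 7/25

P(Y=0) = 11/50, P(Y=1) = 6/25, P(Y=2) = 13/50, P(Y=3) = 7/25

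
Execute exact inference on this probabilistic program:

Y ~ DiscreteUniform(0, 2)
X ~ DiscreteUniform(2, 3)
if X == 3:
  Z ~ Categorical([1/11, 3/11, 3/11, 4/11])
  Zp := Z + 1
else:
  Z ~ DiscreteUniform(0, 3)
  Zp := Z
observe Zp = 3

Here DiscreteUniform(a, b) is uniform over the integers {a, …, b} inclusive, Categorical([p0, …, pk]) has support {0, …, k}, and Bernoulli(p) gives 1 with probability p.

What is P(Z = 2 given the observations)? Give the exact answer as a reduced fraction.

Enumerate traces; 6 have nonzero weight after conditioning:
  (Y=0, X=2, Z=3) weight 1/24
  (Y=0, X=3, Z=2) weight 1/22
  (Y=1, X=2, Z=3) weight 1/24
  (Y=1, X=3, Z=2) weight 1/22
  (Y=2, X=2, Z=3) weight 1/24
  (Y=2, X=3, Z=2) weight 1/22
Group by Z:
  weight(Z=2) = 3/22
  weight(Z=3) = 1/8
Total weight = 3/22 + 1/8 = 23/88
P(Z=2 | obs) = 3/22 / 23/88 = 12/23
P(Z=3 | obs) = 1/8 / 23/88 = 11/23

P(Z = 2 | obs) = 12/23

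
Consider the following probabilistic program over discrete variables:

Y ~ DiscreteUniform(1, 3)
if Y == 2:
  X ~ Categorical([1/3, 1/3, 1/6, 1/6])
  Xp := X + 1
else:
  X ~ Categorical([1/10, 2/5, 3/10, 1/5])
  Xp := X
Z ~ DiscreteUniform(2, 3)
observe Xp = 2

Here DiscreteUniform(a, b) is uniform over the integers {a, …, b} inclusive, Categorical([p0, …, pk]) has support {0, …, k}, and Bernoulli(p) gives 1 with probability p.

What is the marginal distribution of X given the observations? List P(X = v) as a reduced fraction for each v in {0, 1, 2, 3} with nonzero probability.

Enumerate traces; 6 have nonzero weight after conditioning:
  (Y=1, X=2, Z=2) weight 1/20
  (Y=1, X=2, Z=3) weight 1/20
  (Y=2, X=1, Z=2) weight 1/18
  (Y=2, X=1, Z=3) weight 1/18
  (Y=3, X=2, Z=2) weight 1/20
  (Y=3, X=2, Z=3) weight 1/20
Group by X:
  weight(X=1) = 1/9
  weight(X=2) = 1/5
Total weight = 1/9 + 1/5 = 14/45
P(X=1 | obs) = 1/9 / 14/45 = 5/14
P(X=2 | obs) = 1/5 / 14/45 = 9/14

P(X=1) = 5/14, P(X=2) = 9/14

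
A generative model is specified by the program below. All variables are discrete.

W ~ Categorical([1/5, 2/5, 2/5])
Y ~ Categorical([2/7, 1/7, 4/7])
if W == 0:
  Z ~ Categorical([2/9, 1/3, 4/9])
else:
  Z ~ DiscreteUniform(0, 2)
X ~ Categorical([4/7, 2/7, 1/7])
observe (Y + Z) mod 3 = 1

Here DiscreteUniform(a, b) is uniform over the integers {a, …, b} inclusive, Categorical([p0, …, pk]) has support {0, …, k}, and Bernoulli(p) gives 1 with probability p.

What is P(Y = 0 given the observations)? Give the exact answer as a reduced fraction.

Enumerate traces; 27 have nonzero weight after conditioning:
  (W=0, Y=0, Z=1, X=0) weight 8/735
  (W=0, Y=0, Z=1, X=1) weight 4/735
  (W=0, Y=0, Z=1, X=2) weight 2/735
  (W=0, Y=1, Z=0, X=0) weight 8/2205
  (W=0, Y=1, Z=0, X=1) weight 4/2205
  (W=0, Y=1, Z=0, X=2) weight 2/2205
  (W=0, Y=2, Z=2, X=0) weight 64/2205
  (W=0, Y=2, Z=2, X=1) weight 32/2205
  … 19 more
Group by Y:
  weight(Y=0) = 2/21
  weight(Y=1) = 2/45
  weight(Y=2) = 64/315
Total weight = 2/21 + 2/45 + 64/315 = 12/35
P(Y=0 | obs) = 2/21 / 12/35 = 5/18
P(Y=1 | obs) = 2/45 / 12/35 = 7/54
P(Y=2 | obs) = 64/315 / 12/35 = 16/27

P(Y = 0 | obs) = 5/18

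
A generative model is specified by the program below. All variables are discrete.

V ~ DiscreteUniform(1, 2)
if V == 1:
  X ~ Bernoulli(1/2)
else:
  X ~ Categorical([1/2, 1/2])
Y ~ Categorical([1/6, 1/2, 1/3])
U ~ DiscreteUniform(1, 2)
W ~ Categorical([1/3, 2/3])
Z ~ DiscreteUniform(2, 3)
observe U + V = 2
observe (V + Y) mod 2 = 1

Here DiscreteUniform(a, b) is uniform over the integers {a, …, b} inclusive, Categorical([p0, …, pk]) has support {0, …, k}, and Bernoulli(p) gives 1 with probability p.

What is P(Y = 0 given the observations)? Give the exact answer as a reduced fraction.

Enumerate traces; 16 have nonzero weight after conditioning:
  (V=1, X=0, Y=0, U=1, W=0, Z=2) weight 1/288
  (V=1, X=0, Y=0, U=1, W=0, Z=3) weight 1/288
  (V=1, X=0, Y=0, U=1, W=1, Z=2) weight 1/144
  (V=1, X=0, Y=0, U=1, W=1, Z=3) weight 1/144
  (V=1, X=0, Y=2, U=1, W=0, Z=2) weight 1/144
  (V=1, X=0, Y=2, U=1, W=0, Z=3) weight 1/144
  (V=1, X=0, Y=2, U=1, W=1, Z=2) weight 1/72
  (V=1, X=0, Y=2, U=1, W=1, Z=3) weight 1/72
  … 8 more
Group by Y:
  weight(Y=0) = 1/24
  weight(Y=2) = 1/12
Total weight = 1/24 + 1/12 = 1/8
P(Y=0 | obs) = 1/24 / 1/8 = 1/3
P(Y=2 | obs) = 1/12 / 1/8 = 2/3

P(Y = 0 | obs) = 1/3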